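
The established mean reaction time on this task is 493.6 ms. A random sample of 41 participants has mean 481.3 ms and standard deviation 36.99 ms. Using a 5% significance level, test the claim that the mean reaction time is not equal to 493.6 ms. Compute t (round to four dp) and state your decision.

H0: μ = 493.6; H1: μ ≠ 493.6 (one-sample t-test, two-sided).
t = (x̄ − μ₀)/(s/√n) = (481.3 − 493.6)/(36.99/√41) = -2.1292
df = n − 1 = 40
Two-sided p-value ≈ 0.0394
Since p ≈ 0.0394 < α = 0.05, reject H0; the data support H1.

t = -2.1292; reject H0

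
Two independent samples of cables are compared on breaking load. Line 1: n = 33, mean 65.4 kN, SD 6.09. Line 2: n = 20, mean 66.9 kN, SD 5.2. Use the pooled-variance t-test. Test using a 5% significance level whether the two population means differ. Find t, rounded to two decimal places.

Let group 1 = line 1, group 2 = line 2. H0: μ_1 = μ_2; H1: μ_1 ≠ μ_2 (two-sample pooled-variance t-test, two-sided).
s_p² = [(33−1)·6.09² + (20−1)·5.2²]/(33+20−2) = 33.3447
t = (65.4 − 66.9)/√[33.3447·(1/33 + 1/20)] = -0.92
df = n₁ + n₂ − 2 = 51
Two-sided p-value ≈ 0.3636
Since p ≈ 0.3636 > α = 0.05, fail to reject H0; the data do not provide sufficient evidence against H0.

-0.92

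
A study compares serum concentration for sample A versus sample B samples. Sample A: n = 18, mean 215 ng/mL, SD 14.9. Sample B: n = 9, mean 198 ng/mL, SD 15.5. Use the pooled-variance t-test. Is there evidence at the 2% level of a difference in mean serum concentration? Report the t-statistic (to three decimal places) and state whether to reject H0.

t = 2.759; reject H0

Let group 1 = sample A, group 2 = sample B. H0: μ_1 = μ_2; H1: μ_1 ≠ μ_2 (two-sample pooled-variance t-test, two-sided).
s_p² = [(18−1)·14.9² + (9−1)·15.5²]/(18+9−2) = 227.847
t = (215 − 198)/√[227.847·(1/18 + 1/9)] = 2.759
df = n₁ + n₂ − 2 = 25
Two-sided p-value ≈ 0.011
Since p ≈ 0.011 < α = 0.02, reject H0; the data support H1.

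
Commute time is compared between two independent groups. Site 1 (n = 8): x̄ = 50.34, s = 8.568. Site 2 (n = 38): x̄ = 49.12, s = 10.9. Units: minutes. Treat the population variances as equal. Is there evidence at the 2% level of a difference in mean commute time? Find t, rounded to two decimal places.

0.30

Let group 1 = site 1, group 2 = site 2. H0: μ_1 = μ_2; H1: μ_1 ≠ μ_2 (two-sample pooled-variance t-test, two-sided).
s_p² = [(8−1)·8.568² + (38−1)·10.9²]/(8+38−2) = 111.587
t = (50.34 − 49.12)/√[111.587·(1/8 + 1/38)] = 0.30
df = n₁ + n₂ − 2 = 44
Two-sided p-value ≈ 0.768
Since p ≈ 0.768 > α = 0.02, fail to reject H0; the evidence is not statistically significant.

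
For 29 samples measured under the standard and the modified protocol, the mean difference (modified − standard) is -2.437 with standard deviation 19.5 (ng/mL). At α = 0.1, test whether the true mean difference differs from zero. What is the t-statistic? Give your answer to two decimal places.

-0.67

H0: μ_d = 0; H1: μ_d ≠ 0 (paired t-test on the differences, two-sided).
t = d̄/(s_d/√n) = -2.437/(19.5/√29) = -0.67
df = n − 1 = 28
Two-sided p-value ≈ 0.506
Since p ≈ 0.506 > α = 0.1, fail to reject H0; the data do not provide sufficient evidence against H0.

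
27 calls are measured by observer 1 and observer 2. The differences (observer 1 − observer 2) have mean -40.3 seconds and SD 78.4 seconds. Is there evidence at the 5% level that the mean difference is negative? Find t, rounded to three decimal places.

-2.671

H0: μ_d = 0; H1: μ_d < 0 (paired t-test on the differences, left-tailed).
t = d̄/(s_d/√n) = -40.3/(78.4/√27) = -2.671
df = n − 1 = 26
p-value = P(T ≤ -2.671) ≈ 0.006
Since p ≈ 0.006 < α = 0.05, reject H0; the data support H1.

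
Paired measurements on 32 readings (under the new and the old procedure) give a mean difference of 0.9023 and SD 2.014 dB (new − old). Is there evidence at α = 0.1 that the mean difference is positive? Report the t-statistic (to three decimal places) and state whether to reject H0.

t = 2.534; reject H0

H0: μ_d = 0; H1: μ_d > 0 (paired t-test on the differences, right-tailed).
t = d̄/(s_d/√n) = 0.9023/(2.014/√32) = 2.534
df = n − 1 = 31
p-value = P(T ≥ 2.534) ≈ 0.0083
Since p ≈ 0.0083 < α = 0.1, reject H0; the data support H1.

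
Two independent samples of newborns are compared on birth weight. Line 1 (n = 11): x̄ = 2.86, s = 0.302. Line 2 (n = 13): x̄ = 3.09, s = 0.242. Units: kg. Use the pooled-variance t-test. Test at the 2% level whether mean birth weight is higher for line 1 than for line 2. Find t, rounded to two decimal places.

Let group 1 = line 1, group 2 = line 2. H0: μ_1 = μ_2; H1: μ_1 > μ_2 (two-sample pooled-variance t-test, right-tailed).
s_p² = [(11−1)·0.302² + (13−1)·0.242²]/(11+13−2) = 0.0734004
t = (2.86 − 3.09)/√[0.0734004·(1/11 + 1/13)] = -2.07
df = n₁ + n₂ − 2 = 22
p-value = P(T ≥ -2.07) ≈ 0.975
Since p ≈ 0.975 > α = 0.02, fail to reject H0; the data do not provide sufficient evidence against H0.

-2.07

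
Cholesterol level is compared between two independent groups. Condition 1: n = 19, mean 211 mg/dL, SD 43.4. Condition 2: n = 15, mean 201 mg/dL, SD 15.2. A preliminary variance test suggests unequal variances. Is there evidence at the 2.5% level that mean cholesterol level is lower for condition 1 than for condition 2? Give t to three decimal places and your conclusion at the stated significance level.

Let group 1 = condition 1, group 2 = condition 2. H0: μ_1 = μ_2; H1: μ_1 < μ_2 (Welch's two-sample t-test, left-tailed).
t = (x̄_1 − x̄_2)/√(s_1²/n_1 + s_2²/n_2) = (211 − 201)/√(43.4²/19 + 15.2²/15) = 0.934
Welch–Satterthwaite df ≈ 23.30
p-value = P(T ≤ 0.934) ≈ 0.8202
Since p ≈ 0.8202 > α = 0.025, fail to reject H0; the evidence is not statistically significant.

t = 0.934; fail to reject H0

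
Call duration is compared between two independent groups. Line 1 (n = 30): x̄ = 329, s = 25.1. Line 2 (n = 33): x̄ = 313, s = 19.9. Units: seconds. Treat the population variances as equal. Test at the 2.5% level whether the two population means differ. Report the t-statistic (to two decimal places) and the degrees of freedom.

t = 2.82, df = 61

Let group 1 = line 1, group 2 = line 2. H0: μ_1 = μ_2; H1: μ_1 ≠ μ_2 (two-sample pooled-variance t-test, two-sided).
s_p² = [(30−1)·25.1² + (33−1)·19.9²]/(30+33−2) = 507.256
t = (329 − 313)/√[507.256·(1/30 + 1/33)] = 2.82
df = n₁ + n₂ − 2 = 61
Two-sided p-value ≈ 0.007
Since p ≈ 0.007 < α = 0.025, reject H0; the evidence is statistically significant.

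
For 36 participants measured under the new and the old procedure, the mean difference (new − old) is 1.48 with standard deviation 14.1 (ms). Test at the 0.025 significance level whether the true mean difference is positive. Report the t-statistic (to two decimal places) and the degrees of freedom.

H0: μ_d = 0; H1: μ_d > 0 (paired t-test on the differences, right-tailed).
t = d̄/(s_d/√n) = 1.48/(14.1/√36) = 0.63
df = n − 1 = 35
p-value = P(T ≥ 0.63) ≈ 0.2665
Since p ≈ 0.2665 > α = 0.025, fail to reject H0; the evidence is not statistically significant.

t = 0.63, df = 35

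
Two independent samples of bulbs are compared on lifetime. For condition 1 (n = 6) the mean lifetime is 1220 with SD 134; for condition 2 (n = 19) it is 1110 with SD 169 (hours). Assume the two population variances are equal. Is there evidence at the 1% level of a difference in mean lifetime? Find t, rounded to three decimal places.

1.450

Let group 1 = condition 1, group 2 = condition 2. H0: μ_1 = μ_2; H1: μ_1 ≠ μ_2 (two-sample pooled-variance t-test, two-sided).
s_p² = [(6−1)·134² + (19−1)·169²]/(6+19−2) = 26255.6
t = (1220 − 1110)/√[26255.6·(1/6 + 1/19)] = 1.450
df = n₁ + n₂ − 2 = 23
Two-sided p-value ≈ 0.1607
Since p ≈ 0.1607 > α = 0.01, fail to reject H0; the evidence is not statistically significant.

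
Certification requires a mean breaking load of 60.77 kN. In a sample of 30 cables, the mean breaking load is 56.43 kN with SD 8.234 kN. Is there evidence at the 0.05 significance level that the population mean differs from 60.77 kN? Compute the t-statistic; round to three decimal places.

-2.887

H0: μ = 60.77; H1: μ ≠ 60.77 (one-sample t-test, two-sided).
t = (x̄ − μ₀)/(s/√n) = (56.43 − 60.77)/(8.234/√30) = -2.887
df = n − 1 = 29
Two-sided p-value ≈ 0.0073
Since p ≈ 0.0073 < α = 0.05, reject H0; the data support H1.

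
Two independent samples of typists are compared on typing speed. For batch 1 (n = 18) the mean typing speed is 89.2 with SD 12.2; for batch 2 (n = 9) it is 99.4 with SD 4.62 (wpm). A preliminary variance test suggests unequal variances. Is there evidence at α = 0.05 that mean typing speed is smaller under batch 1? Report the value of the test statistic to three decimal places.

-3.127

Let group 1 = batch 1, group 2 = batch 2. H0: μ_1 = μ_2; H1: μ_1 < μ_2 (Welch's two-sample t-test, left-tailed).
t = (x̄_1 − x̄_2)/√(s_1²/n_1 + s_2²/n_2) = (89.2 − 99.4)/√(12.2²/18 + 4.62²/9) = -3.127
Welch–Satterthwaite df ≈ 23.96
p-value = P(T ≤ -3.127) ≈ 0.0023
Since p ≈ 0.0023 < α = 0.05, reject H0; the evidence is statistically significant.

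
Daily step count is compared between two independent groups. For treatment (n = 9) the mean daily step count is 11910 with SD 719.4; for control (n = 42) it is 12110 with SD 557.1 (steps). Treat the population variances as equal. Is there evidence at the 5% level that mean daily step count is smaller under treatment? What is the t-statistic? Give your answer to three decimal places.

-0.928

Let group 1 = treatment, group 2 = control. H0: μ_1 = μ_2; H1: μ_1 < μ_2 (two-sample pooled-variance t-test, left-tailed).
s_p² = [(9−1)·719.4² + (42−1)·557.1²]/(9+42−2) = 344185
t = (11910 − 12110)/√[344185·(1/9 + 1/42)] = -0.928
df = n₁ + n₂ − 2 = 49
p-value = P(T ≤ -0.928) ≈ 0.1790
Since p ≈ 0.1790 > α = 0.05, fail to reject H0; the data do not provide sufficient evidence against H0.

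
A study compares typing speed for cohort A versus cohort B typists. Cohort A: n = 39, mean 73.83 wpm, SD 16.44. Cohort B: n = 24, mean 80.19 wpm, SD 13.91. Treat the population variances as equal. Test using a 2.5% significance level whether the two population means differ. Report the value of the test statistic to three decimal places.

Let group 1 = cohort A, group 2 = cohort B. H0: μ_1 = μ_2; H1: μ_1 ≠ μ_2 (two-sample pooled-variance t-test, two-sided).
s_p² = [(39−1)·16.44² + (24−1)·13.91²]/(39+24−2) = 241.322
t = (73.83 − 80.19)/√[241.322·(1/39 + 1/24)] = -1.578
df = n₁ + n₂ − 2 = 61
Two-sided p-value ≈ 0.120
Since p ≈ 0.120 > α = 0.025, fail to reject H0; the evidence is not statistically significant.

-1.578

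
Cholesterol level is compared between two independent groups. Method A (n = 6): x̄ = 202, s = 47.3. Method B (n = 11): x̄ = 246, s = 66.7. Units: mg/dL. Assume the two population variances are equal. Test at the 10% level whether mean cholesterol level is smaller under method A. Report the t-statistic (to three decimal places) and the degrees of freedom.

t = -1.423, df = 15

Let group 1 = method A, group 2 = method B. H0: μ_1 = μ_2; H1: μ_1 < μ_2 (two-sample pooled-variance t-test, left-tailed).
s_p² = [(6−1)·47.3² + (11−1)·66.7²]/(6+11−2) = 3711.69
t = (202 − 246)/√[3711.69·(1/6 + 1/11)] = -1.423
df = n₁ + n₂ − 2 = 15
p-value = P(T ≤ -1.423) ≈ 0.0876
Since p ≈ 0.0876 < α = 0.1, reject H0; the data support H1.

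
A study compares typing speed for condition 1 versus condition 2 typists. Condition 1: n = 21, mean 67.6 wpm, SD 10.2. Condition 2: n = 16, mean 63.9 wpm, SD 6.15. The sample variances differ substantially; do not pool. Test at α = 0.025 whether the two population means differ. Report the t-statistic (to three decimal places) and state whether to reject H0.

t = 1.368; fail to reject H0

Let group 1 = condition 1, group 2 = condition 2. H0: μ_1 = μ_2; H1: μ_1 ≠ μ_2 (Welch's two-sample t-test, two-sided).
t = (x̄_1 − x̄_2)/√(s_1²/n_1 + s_2²/n_2) = (67.6 − 63.9)/√(10.2²/21 + 6.15²/16) = 1.368
Welch–Satterthwaite df ≈ 33.48
Two-sided p-value ≈ 0.1805
Since p ≈ 0.1805 > α = 0.025, fail to reject H0; the evidence is not statistically significant.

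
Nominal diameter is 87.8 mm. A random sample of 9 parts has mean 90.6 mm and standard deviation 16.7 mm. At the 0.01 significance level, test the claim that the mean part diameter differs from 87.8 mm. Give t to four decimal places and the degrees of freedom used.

t = 0.5030, df = 8

H0: μ = 87.8; H1: μ ≠ 87.8 (one-sample t-test, two-sided).
t = (x̄ − μ₀)/(s/√n) = (90.6 − 87.8)/(16.7/√9) = 0.5030
df = n − 1 = 8
Two-sided p-value ≈ 0.629
Since p ≈ 0.629 > α = 0.01, fail to reject H0; the evidence is not statistically significant.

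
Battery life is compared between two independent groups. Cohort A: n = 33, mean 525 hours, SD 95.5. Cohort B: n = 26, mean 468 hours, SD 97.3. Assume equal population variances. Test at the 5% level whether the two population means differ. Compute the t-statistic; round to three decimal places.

Let group 1 = cohort A, group 2 = cohort B. H0: μ_1 = μ_2; H1: μ_1 ≠ μ_2 (two-sample pooled-variance t-test, two-sided).
s_p² = [(33−1)·95.5² + (26−1)·97.3²]/(33+26−2) = 9272.46
t = (525 − 468)/√[9272.46·(1/33 + 1/26)] = 2.257
df = n₁ + n₂ − 2 = 57
Two-sided p-value ≈ 0.0278
Since p ≈ 0.0278 < α = 0.05, reject H0; the data support H1.

2.257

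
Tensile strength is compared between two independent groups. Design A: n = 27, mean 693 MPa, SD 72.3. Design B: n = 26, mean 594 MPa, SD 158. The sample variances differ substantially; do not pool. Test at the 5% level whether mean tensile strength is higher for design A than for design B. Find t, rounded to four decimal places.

2.9146

Let group 1 = design A, group 2 = design B. H0: μ_1 = μ_2; H1: μ_1 > μ_2 (Welch's two-sample t-test, right-tailed).
t = (x̄_1 − x̄_2)/√(s_1²/n_1 + s_2²/n_2) = (693 − 594)/√(72.3²/27 + 158²/26) = 2.9146
Welch–Satterthwaite df ≈ 34.74
p-value = P(T ≥ 2.9146) ≈ 0.0031
Since p ≈ 0.0031 < α = 0.05, reject H0; the evidence is statistically significant.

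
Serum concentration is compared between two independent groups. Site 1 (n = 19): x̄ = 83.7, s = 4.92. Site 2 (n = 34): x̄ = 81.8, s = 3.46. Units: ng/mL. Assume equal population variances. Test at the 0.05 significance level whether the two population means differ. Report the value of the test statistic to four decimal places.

Let group 1 = site 1, group 2 = site 2. H0: μ_1 = μ_2; H1: μ_1 ≠ μ_2 (two-sample pooled-variance t-test, two-sided).
s_p² = [(19−1)·4.92² + (34−1)·3.46²]/(19+34−2) = 16.2898
t = (83.7 − 81.8)/√[16.2898·(1/19 + 1/34)] = 1.6435
df = n₁ + n₂ − 2 = 51
Two-sided p-value ≈ 0.106
Since p ≈ 0.106 > α = 0.05, fail to reject H0; the evidence is not statistically significant.

1.6435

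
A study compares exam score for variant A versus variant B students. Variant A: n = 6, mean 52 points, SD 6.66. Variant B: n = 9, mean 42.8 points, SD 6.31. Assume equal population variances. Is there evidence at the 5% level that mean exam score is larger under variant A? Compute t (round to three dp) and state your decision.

Let group 1 = variant A, group 2 = variant B. H0: μ_1 = μ_2; H1: μ_1 > μ_2 (two-sample pooled-variance t-test, right-tailed).
s_p² = [(6−1)·6.66² + (9−1)·6.31²]/(6+9−2) = 41.5621
t = (52 − 42.8)/√[41.5621·(1/6 + 1/9)] = 2.708
df = n₁ + n₂ − 2 = 13
p-value = P(T ≥ 2.708) ≈ 0.0090
Since p ≈ 0.0090 < α = 0.05, reject H0; the data support H1.

t = 2.708; reject H0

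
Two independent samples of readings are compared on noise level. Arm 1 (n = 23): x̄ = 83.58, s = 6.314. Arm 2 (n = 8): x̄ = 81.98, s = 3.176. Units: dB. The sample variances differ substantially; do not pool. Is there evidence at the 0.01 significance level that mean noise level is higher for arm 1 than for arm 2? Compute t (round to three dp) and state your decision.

t = 0.925; fail to reject H0

Let group 1 = arm 1, group 2 = arm 2. H0: μ_1 = μ_2; H1: μ_1 > μ_2 (Welch's two-sample t-test, right-tailed).
t = (x̄_1 − x̄_2)/√(s_1²/n_1 + s_2²/n_2) = (83.58 − 81.98)/√(6.314²/23 + 3.176²/8) = 0.925
Welch–Satterthwaite df ≈ 24.65
p-value = P(T ≥ 0.925) ≈ 0.1821
Since p ≈ 0.1821 > α = 0.01, fail to reject H0; the data do not provide sufficient evidence against H0.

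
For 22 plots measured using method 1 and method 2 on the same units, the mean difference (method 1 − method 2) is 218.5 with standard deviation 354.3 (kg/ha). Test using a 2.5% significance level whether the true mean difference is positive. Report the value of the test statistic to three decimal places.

H0: μ_d = 0; H1: μ_d > 0 (paired t-test on the differences, right-tailed).
t = d̄/(s_d/√n) = 218.5/(354.3/√22) = 2.893
df = n − 1 = 21
p-value = P(T ≥ 2.893) ≈ 0.004
Since p ≈ 0.004 < α = 0.025, reject H0; the evidence is statistically significant.

2.893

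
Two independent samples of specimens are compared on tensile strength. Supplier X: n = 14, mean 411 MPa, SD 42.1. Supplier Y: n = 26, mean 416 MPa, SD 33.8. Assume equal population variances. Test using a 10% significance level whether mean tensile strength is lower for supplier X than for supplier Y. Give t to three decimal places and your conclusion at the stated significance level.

t = -0.409; fail to reject H0

Let group 1 = supplier X, group 2 = supplier Y. H0: μ_1 = μ_2; H1: μ_1 < μ_2 (two-sample pooled-variance t-test, left-tailed).
s_p² = [(14−1)·42.1² + (26−1)·33.8²]/(14+26−2) = 1357.96
t = (411 − 416)/√[1357.96·(1/14 + 1/26)] = -0.409
df = n₁ + n₂ − 2 = 38
p-value = P(T ≤ -0.409) ≈ 0.3423
Since p ≈ 0.3423 > α = 0.1, fail to reject H0; the data do not provide sufficient evidence against H0.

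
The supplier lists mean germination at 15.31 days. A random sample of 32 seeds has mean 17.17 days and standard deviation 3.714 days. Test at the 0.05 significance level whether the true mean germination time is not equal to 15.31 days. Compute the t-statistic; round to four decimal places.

H0: μ = 15.31; H1: μ ≠ 15.31 (one-sample t-test, two-sided).
t = (x̄ − μ₀)/(s/√n) = (17.17 − 15.31)/(3.714/√32) = 2.8330
df = n − 1 = 31
Two-sided p-value ≈ 0.0080
Since p ≈ 0.0080 < α = 0.05, reject H0; the data support H1.

2.8330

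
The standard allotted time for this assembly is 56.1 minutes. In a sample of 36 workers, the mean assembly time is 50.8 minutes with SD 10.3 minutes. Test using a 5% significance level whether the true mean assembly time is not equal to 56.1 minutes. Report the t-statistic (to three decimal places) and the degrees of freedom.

H0: μ = 56.1; H1: μ ≠ 56.1 (one-sample t-test, two-sided).
t = (x̄ − μ₀)/(s/√n) = (50.8 − 56.1)/(10.3/√36) = -3.087
df = n − 1 = 35
Two-sided p-value ≈ 0.004
Since p ≈ 0.004 < α = 0.05, reject H0; the evidence is statistically significant.

t = -3.087, df = 35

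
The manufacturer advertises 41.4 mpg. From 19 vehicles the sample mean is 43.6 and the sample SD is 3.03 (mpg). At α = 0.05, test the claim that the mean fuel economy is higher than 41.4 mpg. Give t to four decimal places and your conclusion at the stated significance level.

t = 3.1649; reject H0

H0: μ = 41.4; H1: μ > 41.4 (one-sample t-test, right-tailed).
t = (x̄ − μ₀)/(s/√n) = (43.6 − 41.4)/(3.03/√19) = 3.1649
df = n − 1 = 18
p-value = P(T ≥ 3.1649) ≈ 0.003
Since p ≈ 0.003 < α = 0.05, reject H0; the evidence is statistically significant.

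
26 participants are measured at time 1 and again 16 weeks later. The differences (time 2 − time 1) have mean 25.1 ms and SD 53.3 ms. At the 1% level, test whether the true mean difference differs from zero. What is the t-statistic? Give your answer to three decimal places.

H0: μ_d = 0; H1: μ_d ≠ 0 (paired t-test on the differences, two-sided).
t = d̄/(s_d/√n) = 25.1/(53.3/√26) = 2.401
df = n − 1 = 25
Two-sided p-value ≈ 0.024
Since p ≈ 0.024 > α = 0.01, fail to reject H0; the evidence is not statistically significant.

2.401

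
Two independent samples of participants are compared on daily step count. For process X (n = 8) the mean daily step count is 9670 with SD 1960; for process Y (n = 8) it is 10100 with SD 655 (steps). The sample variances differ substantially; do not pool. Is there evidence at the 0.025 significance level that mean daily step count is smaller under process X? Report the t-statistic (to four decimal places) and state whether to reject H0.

Let group 1 = process X, group 2 = process Y. H0: μ_1 = μ_2; H1: μ_1 < μ_2 (Welch's two-sample t-test, left-tailed).
t = (x̄_1 − x̄_2)/√(s_1²/n_1 + s_2²/n_2) = (9670 − 10100)/√(1960²/8 + 655²/8) = -0.5885
Welch–Satterthwaite df ≈ 8.54
p-value = P(T ≤ -0.5885) ≈ 0.2857
Since p ≈ 0.2857 > α = 0.025, fail to reject H0; the data do not provide sufficient evidence against H0.

t = -0.5885; fail to reject H0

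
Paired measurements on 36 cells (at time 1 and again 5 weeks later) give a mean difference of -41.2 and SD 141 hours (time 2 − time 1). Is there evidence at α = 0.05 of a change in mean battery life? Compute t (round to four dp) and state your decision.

H0: μ_d = 0; H1: μ_d ≠ 0 (paired t-test on the differences, two-sided).
t = d̄/(s_d/√n) = -41.2/(141/√36) = -1.7532
df = n − 1 = 35
Two-sided p-value ≈ 0.0883
Since p ≈ 0.0883 > α = 0.05, fail to reject H0; the data do not provide sufficient evidence against H0.

t = -1.7532; fail to reject H0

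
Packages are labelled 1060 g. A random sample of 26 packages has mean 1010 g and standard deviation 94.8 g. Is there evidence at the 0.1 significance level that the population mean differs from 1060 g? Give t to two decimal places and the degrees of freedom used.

H0: μ = 1060; H1: μ ≠ 1060 (one-sample t-test, two-sided).
t = (x̄ − μ₀)/(s/√n) = (1010 − 1060)/(94.8/√26) = -2.69
df = n − 1 = 25
Two-sided p-value ≈ 0.0126
Since p ≈ 0.0126 < α = 0.1, reject H0; the data support H1.

t = -2.69, df = 25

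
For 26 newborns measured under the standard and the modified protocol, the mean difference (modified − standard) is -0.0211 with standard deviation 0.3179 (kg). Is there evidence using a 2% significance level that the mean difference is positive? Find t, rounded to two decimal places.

-0.34

H0: μ_d = 0; H1: μ_d > 0 (paired t-test on the differences, right-tailed).
t = d̄/(s_d/√n) = -0.0211/(0.3179/√26) = -0.34
df = n − 1 = 25
p-value = P(T ≥ -0.34) ≈ 0.6311
Since p ≈ 0.6311 > α = 0.02, fail to reject H0; the data do not provide sufficient evidence against H0.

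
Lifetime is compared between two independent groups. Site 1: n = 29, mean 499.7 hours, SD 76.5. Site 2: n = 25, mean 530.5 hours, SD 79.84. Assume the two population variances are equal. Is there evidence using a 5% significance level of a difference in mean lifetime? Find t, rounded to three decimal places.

-1.446

Let group 1 = site 1, group 2 = site 2. H0: μ_1 = μ_2; H1: μ_1 ≠ μ_2 (two-sample pooled-variance t-test, two-sided).
s_p² = [(29−1)·76.5² + (25−1)·79.84²]/(29+25−2) = 6093.25
t = (499.7 − 530.5)/√[6093.25·(1/29 + 1/25)] = -1.446
df = n₁ + n₂ − 2 = 52
Two-sided p-value ≈ 0.154
Since p ≈ 0.154 > α = 0.05, fail to reject H0; the data do not provide sufficient evidence against H0.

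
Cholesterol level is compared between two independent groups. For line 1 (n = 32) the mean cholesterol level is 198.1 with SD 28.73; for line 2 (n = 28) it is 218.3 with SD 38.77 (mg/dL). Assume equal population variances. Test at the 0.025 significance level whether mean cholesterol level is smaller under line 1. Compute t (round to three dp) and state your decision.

Let group 1 = line 1, group 2 = line 2. H0: μ_1 = μ_2; H1: μ_1 < μ_2 (two-sample pooled-variance t-test, left-tailed).
s_p² = [(32−1)·28.73² + (28−1)·38.77²]/(32+28−2) = 1140.89
t = (198.1 − 218.3)/√[1140.89·(1/32 + 1/28)] = -2.311
df = n₁ + n₂ − 2 = 58
p-value = P(T ≤ -2.311) ≈ 0.012
Since p ≈ 0.012 < α = 0.025, reject H0; the data support H1.

t = -2.311; reject H0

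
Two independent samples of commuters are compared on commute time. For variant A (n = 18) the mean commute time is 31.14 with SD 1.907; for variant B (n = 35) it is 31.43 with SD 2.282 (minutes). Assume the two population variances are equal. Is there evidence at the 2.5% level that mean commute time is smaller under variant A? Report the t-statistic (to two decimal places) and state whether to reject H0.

t = -0.46; fail to reject H0

Let group 1 = variant A, group 2 = variant B. H0: μ_1 = μ_2; H1: μ_1 < μ_2 (two-sample pooled-variance t-test, left-tailed).
s_p² = [(18−1)·1.907² + (35−1)·2.282²]/(18+35−2) = 4.6839
t = (31.14 − 31.43)/√[4.6839·(1/18 + 1/35)] = -0.46
df = n₁ + n₂ − 2 = 51
p-value = P(T ≤ -0.46) ≈ 0.3230
Since p ≈ 0.3230 > α = 0.025, fail to reject H0; the data do not provide sufficient evidence against H0.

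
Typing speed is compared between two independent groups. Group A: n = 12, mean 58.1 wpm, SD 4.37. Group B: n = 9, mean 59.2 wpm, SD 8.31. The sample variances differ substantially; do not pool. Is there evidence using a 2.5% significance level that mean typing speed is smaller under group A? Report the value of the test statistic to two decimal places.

-0.36

Let group 1 = group A, group 2 = group B. H0: μ_1 = μ_2; H1: μ_1 < μ_2 (Welch's two-sample t-test, left-tailed).
t = (x̄_1 − x̄_2)/√(s_1²/n_1 + s_2²/n_2) = (58.1 − 59.2)/√(4.37²/12 + 8.31²/9) = -0.36
Welch–Satterthwaite df ≈ 11.31
p-value = P(T ≤ -0.36) ≈ 0.3622
Since p ≈ 0.3622 > α = 0.025, fail to reject H0; the data do not provide sufficient evidence against H0.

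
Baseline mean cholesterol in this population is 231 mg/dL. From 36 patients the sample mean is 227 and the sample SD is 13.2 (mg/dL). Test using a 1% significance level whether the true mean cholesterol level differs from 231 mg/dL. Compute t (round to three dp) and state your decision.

H0: μ = 231; H1: μ ≠ 231 (one-sample t-test, two-sided).
t = (x̄ − μ₀)/(s/√n) = (227 − 231)/(13.2/√36) = -1.818
df = n − 1 = 35
Two-sided p-value ≈ 0.078
Since p ≈ 0.078 > α = 0.01, fail to reject H0; the evidence is not statistically significant.

t = -1.818; fail to reject H0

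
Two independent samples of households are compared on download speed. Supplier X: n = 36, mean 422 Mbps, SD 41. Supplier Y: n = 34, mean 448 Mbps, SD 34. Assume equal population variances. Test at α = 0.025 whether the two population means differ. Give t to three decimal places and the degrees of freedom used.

Let group 1 = supplier X, group 2 = supplier Y. H0: μ_1 = μ_2; H1: μ_1 ≠ μ_2 (two-sample pooled-variance t-test, two-sided).
s_p² = [(36−1)·41² + (34−1)·34²]/(36+34−2) = 1426.22
t = (422 − 448)/√[1426.22·(1/36 + 1/34)] = -2.879
df = n₁ + n₂ − 2 = 68
Two-sided p-value ≈ 0.005
Since p ≈ 0.005 < α = 0.025, reject H0; the evidence is statistically significant.

t = -2.879, df = 68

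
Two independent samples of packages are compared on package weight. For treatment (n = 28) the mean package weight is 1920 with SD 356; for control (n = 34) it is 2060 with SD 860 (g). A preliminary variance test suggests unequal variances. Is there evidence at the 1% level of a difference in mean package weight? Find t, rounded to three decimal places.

Let group 1 = treatment, group 2 = control. H0: μ_1 = μ_2; H1: μ_1 ≠ μ_2 (Welch's two-sample t-test, two-sided).
t = (x̄_1 − x̄_2)/√(s_1²/n_1 + s_2²/n_2) = (1920 − 2060)/√(356²/28 + 860²/34) = -0.864
Welch–Satterthwaite df ≈ 45.74
Two-sided p-value ≈ 0.392
Since p ≈ 0.392 > α = 0.01, fail to reject H0; the evidence is not statistically significant.

-0.864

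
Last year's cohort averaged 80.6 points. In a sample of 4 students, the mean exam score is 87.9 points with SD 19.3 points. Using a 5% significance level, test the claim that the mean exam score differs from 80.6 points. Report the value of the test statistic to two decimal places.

H0: μ = 80.6; H1: μ ≠ 80.6 (one-sample t-test, two-sided).
t = (x̄ − μ₀)/(s/√n) = (87.9 − 80.6)/(19.3/√4) = 0.76
df = n − 1 = 3
Two-sided p-value ≈ 0.5043
Since p ≈ 0.5043 > α = 0.05, fail to reject H0; the evidence is not statistically significant.

0.76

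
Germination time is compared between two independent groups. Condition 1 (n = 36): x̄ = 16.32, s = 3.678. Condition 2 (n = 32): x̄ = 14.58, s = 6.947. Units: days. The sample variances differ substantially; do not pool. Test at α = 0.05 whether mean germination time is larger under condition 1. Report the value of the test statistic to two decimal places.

Let group 1 = condition 1, group 2 = condition 2. H0: μ_1 = μ_2; H1: μ_1 > μ_2 (Welch's two-sample t-test, right-tailed).
t = (x̄_1 − x̄_2)/√(s_1²/n_1 + s_2²/n_2) = (16.32 − 14.58)/√(3.678²/36 + 6.947²/32) = 1.27
Welch–Satterthwaite df ≈ 45.85
p-value = P(T ≥ 1.27) ≈ 0.1057
Since p ≈ 0.1057 > α = 0.05, fail to reject H0; the data do not provide sufficient evidence against H0.

1.27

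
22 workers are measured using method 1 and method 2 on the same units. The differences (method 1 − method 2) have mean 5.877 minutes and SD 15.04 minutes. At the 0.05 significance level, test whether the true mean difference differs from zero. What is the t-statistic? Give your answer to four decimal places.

H0: μ_d = 0; H1: μ_d ≠ 0 (paired t-test on the differences, two-sided).
t = d̄/(s_d/√n) = 5.877/(15.04/√22) = 1.8328
df = n − 1 = 21
Two-sided p-value ≈ 0.081
Since p ≈ 0.081 > α = 0.05, fail to reject H0; the evidence is not statistically significant.

1.8328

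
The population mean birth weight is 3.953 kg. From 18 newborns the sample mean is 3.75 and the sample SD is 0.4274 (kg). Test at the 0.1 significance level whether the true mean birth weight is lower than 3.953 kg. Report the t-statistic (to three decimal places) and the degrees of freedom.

H0: μ = 3.953; H1: μ < 3.953 (one-sample t-test, left-tailed).
t = (x̄ − μ₀)/(s/√n) = (3.75 − 3.953)/(0.4274/√18) = -2.015
df = n − 1 = 17
p-value = P(T ≤ -2.015) ≈ 0.030
Since p ≈ 0.030 < α = 0.1, reject H0; the evidence is statistically significant.

t = -2.015, df = 17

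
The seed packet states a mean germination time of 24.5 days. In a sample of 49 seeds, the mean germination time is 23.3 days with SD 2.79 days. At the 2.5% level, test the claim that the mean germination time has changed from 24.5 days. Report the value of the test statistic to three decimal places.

-3.011

H0: μ = 24.5; H1: μ ≠ 24.5 (one-sample t-test, two-sided).
t = (x̄ − μ₀)/(s/√n) = (23.3 − 24.5)/(2.79/√49) = -3.011
df = n − 1 = 48
Two-sided p-value ≈ 0.0041
Since p ≈ 0.0041 < α = 0.025, reject H0; the evidence is statistically significant.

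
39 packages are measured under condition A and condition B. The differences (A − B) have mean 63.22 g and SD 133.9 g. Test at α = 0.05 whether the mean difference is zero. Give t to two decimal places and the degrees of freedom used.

H0: μ_d = 0; H1: μ_d ≠ 0 (paired t-test on the differences, two-sided).
t = d̄/(s_d/√n) = 63.22/(133.9/√39) = 2.95
df = n − 1 = 38
Two-sided p-value ≈ 0.005
Since p ≈ 0.005 < α = 0.05, reject H0; the evidence is statistically significant.

t = 2.95, df = 38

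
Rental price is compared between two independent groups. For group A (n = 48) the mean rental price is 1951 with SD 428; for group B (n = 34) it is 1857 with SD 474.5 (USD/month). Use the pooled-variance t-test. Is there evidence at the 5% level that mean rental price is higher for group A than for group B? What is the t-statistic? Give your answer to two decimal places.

0.94

Let group 1 = group A, group 2 = group B. H0: μ_1 = μ_2; H1: μ_1 > μ_2 (two-sample pooled-variance t-test, right-tailed).
s_p² = [(48−1)·428² + (34−1)·474.5²]/(48+34−2) = 200495
t = (1951 − 1857)/√[200495·(1/48 + 1/34)] = 0.94
df = n₁ + n₂ − 2 = 80
p-value = P(T ≥ 0.94) ≈ 0.1759
Since p ≈ 0.1759 > α = 0.05, fail to reject H0; the data do not provide sufficient evidence against H0.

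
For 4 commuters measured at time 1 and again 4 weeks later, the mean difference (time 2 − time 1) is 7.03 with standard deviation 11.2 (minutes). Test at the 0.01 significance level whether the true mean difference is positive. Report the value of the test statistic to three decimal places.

1.255

H0: μ_d = 0; H1: μ_d > 0 (paired t-test on the differences, right-tailed).
t = d̄/(s_d/√n) = 7.03/(11.2/√4) = 1.255
df = n − 1 = 3
p-value = P(T ≥ 1.255) ≈ 0.1491
Since p ≈ 0.1491 > α = 0.01, fail to reject H0; the evidence is not statistically significant.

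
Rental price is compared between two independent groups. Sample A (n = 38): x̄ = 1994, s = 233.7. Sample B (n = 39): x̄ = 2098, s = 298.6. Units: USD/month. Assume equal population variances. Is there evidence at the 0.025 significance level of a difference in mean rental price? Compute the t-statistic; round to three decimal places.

-1.699

Let group 1 = sample A, group 2 = sample B. H0: μ_1 = μ_2; H1: μ_1 ≠ μ_2 (two-sample pooled-variance t-test, two-sided).
s_p² = [(38−1)·233.7² + (39−1)·298.6²]/(38+39−2) = 72119.1
t = (1994 − 2098)/√[72119.1·(1/38 + 1/39)] = -1.699
df = n₁ + n₂ − 2 = 75
Two-sided p-value ≈ 0.0935
Since p ≈ 0.0935 > α = 0.025, fail to reject H0; the evidence is not statistically significant.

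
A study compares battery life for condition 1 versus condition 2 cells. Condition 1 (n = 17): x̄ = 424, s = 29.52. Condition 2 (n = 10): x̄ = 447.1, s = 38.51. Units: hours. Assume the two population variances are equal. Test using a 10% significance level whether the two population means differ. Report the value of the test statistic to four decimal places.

-1.7544

Let group 1 = condition 1, group 2 = condition 2. H0: μ_1 = μ_2; H1: μ_1 ≠ μ_2 (two-sample pooled-variance t-test, two-sided).
s_p² = [(17−1)·29.52² + (10−1)·38.51²]/(17+10−2) = 1091.6
t = (424 − 447.1)/√[1091.6·(1/17 + 1/10)] = -1.7544
df = n₁ + n₂ − 2 = 25
Two-sided p-value ≈ 0.0916
Since p ≈ 0.0916 < α = 0.1, reject H0; the evidence is statistically significant.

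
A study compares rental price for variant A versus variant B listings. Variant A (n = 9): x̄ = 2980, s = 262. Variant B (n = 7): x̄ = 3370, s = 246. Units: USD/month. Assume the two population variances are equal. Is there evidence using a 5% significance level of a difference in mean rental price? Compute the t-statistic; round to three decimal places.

-3.032

Let group 1 = variant A, group 2 = variant B. H0: μ_1 = μ_2; H1: μ_1 ≠ μ_2 (two-sample pooled-variance t-test, two-sided).
s_p² = [(9−1)·262² + (7−1)·246²]/(9+7−2) = 65160.6
t = (2980 − 3370)/√[65160.6·(1/9 + 1/7)] = -3.032
df = n₁ + n₂ − 2 = 14
Two-sided p-value ≈ 0.009
Since p ≈ 0.009 < α = 0.05, reject H0; the data support H1.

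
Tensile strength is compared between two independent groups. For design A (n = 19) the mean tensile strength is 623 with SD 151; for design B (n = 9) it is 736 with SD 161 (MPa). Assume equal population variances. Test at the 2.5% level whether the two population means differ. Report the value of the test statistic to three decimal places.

Let group 1 = design A, group 2 = design B. H0: μ_1 = μ_2; H1: μ_1 ≠ μ_2 (two-sample pooled-variance t-test, two-sided).
s_p² = [(19−1)·151² + (9−1)·161²]/(19+9−2) = 23761
t = (623 − 736)/√[23761·(1/19 + 1/9)] = -1.812
df = n₁ + n₂ − 2 = 26
Two-sided p-value ≈ 0.0816
Since p ≈ 0.0816 > α = 0.025, fail to reject H0; the evidence is not statistically significant.

-1.812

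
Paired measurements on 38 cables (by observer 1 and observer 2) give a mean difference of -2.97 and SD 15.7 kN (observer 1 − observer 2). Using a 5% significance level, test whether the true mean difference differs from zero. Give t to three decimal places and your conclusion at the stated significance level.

H0: μ_d = 0; H1: μ_d ≠ 0 (paired t-test on the differences, two-sided).
t = d̄/(s_d/√n) = -2.97/(15.7/√38) = -1.166
df = n − 1 = 37
Two-sided p-value ≈ 0.2510
Since p ≈ 0.2510 > α = 0.05, fail to reject H0; the evidence is not statistically significant.

t = -1.166; fail to reject H0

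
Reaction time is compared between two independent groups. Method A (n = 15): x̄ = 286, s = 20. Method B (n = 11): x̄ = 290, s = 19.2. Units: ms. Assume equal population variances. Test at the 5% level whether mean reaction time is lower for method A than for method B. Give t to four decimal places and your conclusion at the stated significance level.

t = -0.5123; fail to reject H0

Let group 1 = method A, group 2 = method B. H0: μ_1 = μ_2; H1: μ_1 < μ_2 (two-sample pooled-variance t-test, left-tailed).
s_p² = [(15−1)·20² + (11−1)·19.2²]/(15+11−2) = 386.933
t = (286 − 290)/√[386.933·(1/15 + 1/11)] = -0.5123
df = n₁ + n₂ − 2 = 24
p-value = P(T ≤ -0.5123) ≈ 0.307
Since p ≈ 0.307 > α = 0.05, fail to reject H0; the evidence is not statistically significant.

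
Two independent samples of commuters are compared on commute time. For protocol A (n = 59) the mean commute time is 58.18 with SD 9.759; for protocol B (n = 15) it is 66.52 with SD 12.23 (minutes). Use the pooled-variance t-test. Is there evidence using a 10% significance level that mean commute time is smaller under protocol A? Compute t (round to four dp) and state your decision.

t = -2.8040; reject H0

Let group 1 = protocol A, group 2 = protocol B. H0: μ_1 = μ_2; H1: μ_1 < μ_2 (two-sample pooled-variance t-test, left-tailed).
s_p² = [(59−1)·9.759² + (15−1)·12.23²]/(59+15−2) = 105.803
t = (58.18 − 66.52)/√[105.803·(1/59 + 1/15)] = -2.8040
df = n₁ + n₂ − 2 = 72
p-value = P(T ≤ -2.8040) ≈ 0.0032
Since p ≈ 0.0032 < α = 0.1, reject H0; the evidence is statistically significant.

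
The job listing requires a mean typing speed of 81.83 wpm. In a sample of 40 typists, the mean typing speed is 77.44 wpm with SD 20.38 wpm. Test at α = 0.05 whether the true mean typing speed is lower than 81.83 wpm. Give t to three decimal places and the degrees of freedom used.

H0: μ = 81.83; H1: μ < 81.83 (one-sample t-test, left-tailed).
t = (x̄ − μ₀)/(s/√n) = (77.44 − 81.83)/(20.38/√40) = -1.362
df = n − 1 = 39
p-value = P(T ≤ -1.362) ≈ 0.0905
Since p ≈ 0.0905 > α = 0.05, fail to reject H0; the evidence is not statistically significant.

t = -1.362, df = 39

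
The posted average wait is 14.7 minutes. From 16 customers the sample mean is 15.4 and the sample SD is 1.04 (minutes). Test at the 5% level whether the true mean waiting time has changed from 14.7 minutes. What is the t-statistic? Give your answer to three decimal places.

H0: μ = 14.7; H1: μ ≠ 14.7 (one-sample t-test, two-sided).
t = (x̄ − μ₀)/(s/√n) = (15.4 − 14.7)/(1.04/√16) = 2.692
df = n − 1 = 15
Two-sided p-value ≈ 0.0167
Since p ≈ 0.0167 < α = 0.05, reject H0; the evidence is statistically significant.

2.692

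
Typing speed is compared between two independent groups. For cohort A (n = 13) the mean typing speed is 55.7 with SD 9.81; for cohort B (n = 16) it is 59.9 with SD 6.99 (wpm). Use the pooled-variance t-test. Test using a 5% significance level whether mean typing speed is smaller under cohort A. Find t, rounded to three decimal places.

-1.345

Let group 1 = cohort A, group 2 = cohort B. H0: μ_1 = μ_2; H1: μ_1 < μ_2 (two-sample pooled-variance t-test, left-tailed).
s_p² = [(13−1)·9.81² + (16−1)·6.99²]/(13+16−2) = 69.9161
t = (55.7 − 59.9)/√[69.9161·(1/13 + 1/16)] = -1.345
df = n₁ + n₂ − 2 = 27
p-value = P(T ≤ -1.345) ≈ 0.095
Since p ≈ 0.095 > α = 0.05, fail to reject H0; the data do not provide sufficient evidence against H0.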